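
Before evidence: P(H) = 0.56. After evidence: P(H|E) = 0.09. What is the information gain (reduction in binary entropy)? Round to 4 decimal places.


Prior entropy = 0.9896
Posterior entropy = 0.4365
Information gain = 0.9896 - 0.4365 = 0.5531

0.5531


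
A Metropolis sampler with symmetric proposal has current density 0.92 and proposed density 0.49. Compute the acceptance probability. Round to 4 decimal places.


For symmetric proposals, acceptance = min(1, pi(x*)/pi(x))
= min(1, 0.49/0.92)
= min(1, 0.5326) = 0.5326

0.5326


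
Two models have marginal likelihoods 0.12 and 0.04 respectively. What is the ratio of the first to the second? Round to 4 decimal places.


Evidence ratio = 0.12 / 0.04
= 3.0

3.0


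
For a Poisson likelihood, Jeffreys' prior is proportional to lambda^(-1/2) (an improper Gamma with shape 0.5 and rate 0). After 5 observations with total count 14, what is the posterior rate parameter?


Jeffreys' prior for Poisson is proportional to lambda^(-1/2).
Posterior is Gamma(0.5 + S, 0 + n) = Gamma(0.5 + 14, 5).
Posterior rate = 0 + n = 5

5.0


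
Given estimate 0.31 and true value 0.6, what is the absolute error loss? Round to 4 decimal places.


Absolute error = |estimate - true|
= |-0.29| = 0.29

0.29


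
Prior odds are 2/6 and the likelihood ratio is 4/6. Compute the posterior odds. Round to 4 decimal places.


Posterior odds = prior odds * likelihood ratio
= (2/6) * (4/6)
= 8 / 36
= 0.2222

0.2222


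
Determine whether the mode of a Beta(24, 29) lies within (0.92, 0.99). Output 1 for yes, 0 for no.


First find the mode: (a-1)/(a+b-2) = 0.451
Is 0.451 in (0.92, 0.99)? 0

0


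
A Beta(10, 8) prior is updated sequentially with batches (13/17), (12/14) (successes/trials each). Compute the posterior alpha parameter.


Sequential conjugate updating is equivalent to a single batch update.
Total successes across all batches = 25
alpha_posterior = alpha_prior + total_successes = 10 + 25
= 35

35


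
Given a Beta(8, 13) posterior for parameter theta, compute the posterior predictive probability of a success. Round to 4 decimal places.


For a Beta-Bernoulli model, the predictive probability is the mean:
P(success) = 8/(8+13) = 8/21 = 0.381

0.381


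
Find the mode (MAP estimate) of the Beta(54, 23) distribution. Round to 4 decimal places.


For Beta(a,b) with a,b > 1:
Mode = (a-1)/(a+b-2) = (54-1)/(77-2)
= 53/75 = 0.7067

0.7067


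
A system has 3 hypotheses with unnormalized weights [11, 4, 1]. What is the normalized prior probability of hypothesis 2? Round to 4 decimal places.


The normalized prior is the weight divided by the total.
Total weight = 16
P(H2) = 4 / 16 = 0.25

0.25


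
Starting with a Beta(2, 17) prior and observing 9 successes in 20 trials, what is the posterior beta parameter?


Posterior beta = prior beta + failures
Failures = 20 - 9 = 11
beta_post = 17 + 11 = 28

28


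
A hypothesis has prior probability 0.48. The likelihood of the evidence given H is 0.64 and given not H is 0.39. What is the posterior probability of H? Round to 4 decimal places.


Using Bayes' theorem:
P(E) = 0.48 * 0.64 + 0.52 * 0.39
P(E) = 0.51
P(H|E) = (0.48 * 0.64) / 0.51 = 0.6024

0.6024


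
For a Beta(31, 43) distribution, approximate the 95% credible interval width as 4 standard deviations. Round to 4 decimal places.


Variance of Beta(a,b) = ab / ((a+b)^2 * (a+b+1))
= 31*43 / ((74)^2 * 75)
= 0.0032
SD = sqrt(0.0032) = 0.057
Width = 4 * SD = 0.2279

0.2279


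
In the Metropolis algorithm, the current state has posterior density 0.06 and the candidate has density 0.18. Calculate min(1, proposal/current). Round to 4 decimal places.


Ratio = 0.18/0.06 = 3.0
Acceptance probability = min(1, 3.0)
= 1.0

1.0


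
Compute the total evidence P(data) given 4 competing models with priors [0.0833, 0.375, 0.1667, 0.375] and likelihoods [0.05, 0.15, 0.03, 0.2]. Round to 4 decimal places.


Marginal likelihood = sum P(model_i) * P(data|model_i)
Model 1: 0.0833 * 0.05 = 0.0042
Model 2: 0.375 * 0.15 = 0.0562
Model 3: 0.1667 * 0.03 = 0.005
Model 4: 0.375 * 0.2 = 0.075
Total = 0.1404

0.1404


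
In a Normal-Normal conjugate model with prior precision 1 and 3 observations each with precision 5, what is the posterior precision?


Posterior precision = prior precision + n * observation precision
= 1 + 3 * 5
= 1 + 15 = 16

16


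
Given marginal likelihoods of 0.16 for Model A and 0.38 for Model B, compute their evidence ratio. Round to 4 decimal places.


Ratio = ML(A) / ML(B) = 0.16/0.38
= 0.4211

0.4211


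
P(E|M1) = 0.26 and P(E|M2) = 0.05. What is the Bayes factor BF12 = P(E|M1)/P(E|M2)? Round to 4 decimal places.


Bayes factor BF12 = P(E|M1) / P(E|M2)
= 0.26 / 0.05
= 5.2

5.2


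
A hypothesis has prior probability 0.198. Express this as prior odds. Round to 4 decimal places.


Odds = P(H) / P(not H) = 0.198 / 0.802
= 0.2469

0.2469


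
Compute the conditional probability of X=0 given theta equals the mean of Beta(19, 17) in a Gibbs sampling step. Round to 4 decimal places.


Mean of Beta(19, 17) = 0.5278
P(X=0 | theta=0.5278) = 0.4722

0.4722


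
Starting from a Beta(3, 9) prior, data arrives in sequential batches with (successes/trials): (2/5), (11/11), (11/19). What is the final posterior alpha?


In sequential Bayesian updating, we sum all successes.
Total successes = 24
Final alpha = 3 + 24 = 27

27


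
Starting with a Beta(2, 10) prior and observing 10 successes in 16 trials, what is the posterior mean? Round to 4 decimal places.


Posterior parameters: alpha = 2 + 10 = 12
beta = 10 + 6 = 16
Posterior mean = alpha / (alpha + beta) = 12 / 28
= 0.4286

0.4286


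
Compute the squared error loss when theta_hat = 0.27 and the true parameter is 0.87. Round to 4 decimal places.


L = (theta_hat - theta_true)^2
= (0.27 - 0.87)^2
= -0.6^2 = 0.36

0.36


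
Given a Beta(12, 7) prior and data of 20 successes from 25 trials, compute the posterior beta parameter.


Number of failures = 25 - 20 = 5
Posterior beta = 7 + 5 = 12

12


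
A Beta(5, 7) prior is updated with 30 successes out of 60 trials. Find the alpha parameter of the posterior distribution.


In the Beta-Binomial conjugate update:
alpha_post = alpha_prior + successes
= 5 + 30
= 35

35


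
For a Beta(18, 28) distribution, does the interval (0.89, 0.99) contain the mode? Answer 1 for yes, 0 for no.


Mode of Beta(a,b) = (a-1)/(a+b-2)
= (18-1)/(18+28-2) = 0.3864
Check: 0.89 <= 0.3864 <= 0.99?
Result: 0

0


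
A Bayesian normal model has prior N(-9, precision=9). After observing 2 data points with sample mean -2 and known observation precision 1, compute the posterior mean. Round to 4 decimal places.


Posterior mean = (prior_precision * prior_mean + n * data_precision * data_mean) / (prior_precision + n * data_precision)
Numerator = 9*-9 + 2*1*-2 = -85
Denominator = 9 + 2*1 = 11
Posterior mean = -7.7273

-7.7273


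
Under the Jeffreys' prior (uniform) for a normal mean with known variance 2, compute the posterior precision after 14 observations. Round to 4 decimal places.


Prior precision = 0 (flat prior).
Post. prec. = 0 + n/var = 14/2 = 7.0

7.0


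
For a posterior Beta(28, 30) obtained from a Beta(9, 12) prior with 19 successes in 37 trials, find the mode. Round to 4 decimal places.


Mode = (alpha - 1) / (alpha + beta - 2)
= 27 / 56
= 0.4821

0.4821


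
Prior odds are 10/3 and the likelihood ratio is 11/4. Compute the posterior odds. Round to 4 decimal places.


Posterior odds = prior odds * likelihood ratio
= (10/3) * (11/4)
= 110 / 12
= 9.1667

9.1667


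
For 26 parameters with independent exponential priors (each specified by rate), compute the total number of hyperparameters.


A exponential prior has 1 hyperparameter per parameter.
Total = 26 * 1 = 26

26


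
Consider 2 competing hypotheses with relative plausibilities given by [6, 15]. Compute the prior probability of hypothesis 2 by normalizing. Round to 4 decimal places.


Sum of weights = 6 + 15 = 21
Normalized prior for H2 = 15 / 21
= 0.7143

0.7143


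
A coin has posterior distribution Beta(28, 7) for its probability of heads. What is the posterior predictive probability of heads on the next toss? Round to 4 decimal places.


Posterior predictive = E[theta] = alpha/(alpha+beta)
= 28/35
= 0.8

0.8


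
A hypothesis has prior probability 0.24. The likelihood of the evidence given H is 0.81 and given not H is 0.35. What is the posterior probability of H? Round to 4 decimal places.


Using Bayes' theorem:
P(E) = 0.24 * 0.81 + 0.76 * 0.35
P(E) = 0.4604
P(H|E) = (0.24 * 0.81) / 0.4604 = 0.4222

0.4222


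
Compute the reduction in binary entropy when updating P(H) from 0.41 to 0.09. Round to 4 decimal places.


H_before = -p*log2(p) - (1-p)*log2(1-p) for p=0.41: 0.9765
H_after for p=0.09: 0.4365
Reduction = 0.9765 - 0.4365 = 0.54

0.54


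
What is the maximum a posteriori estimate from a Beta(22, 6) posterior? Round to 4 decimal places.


The MAP estimate equals the mode of the distribution.
Mode of Beta(a,b) = (a-1)/(a+b-2)
= 21/26
= 0.8077

0.8077


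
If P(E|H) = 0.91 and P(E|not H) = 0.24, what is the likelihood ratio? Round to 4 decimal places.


Likelihood ratio = P(E|H) / P(E|not H)
= 0.91 / 0.24
= 3.7917

3.7917


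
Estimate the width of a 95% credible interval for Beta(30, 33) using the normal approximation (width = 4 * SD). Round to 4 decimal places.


For Beta(a,b): Var = ab/((a+b)^2(a+b+1))
Var = 0.0039, SD = 0.0624
Approximate 95% CI width = 4 * 0.0624 = 0.2497

0.2497


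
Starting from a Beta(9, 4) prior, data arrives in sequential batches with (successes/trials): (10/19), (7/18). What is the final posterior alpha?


In sequential Bayesian updating, we sum all successes.
Total successes = 17
Final alpha = 9 + 17 = 26

26


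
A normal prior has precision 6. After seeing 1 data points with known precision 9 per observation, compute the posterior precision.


In the conjugate normal model, precisions add:
tau_posterior = tau_prior + n * tau_data
= 6 + 1*9 = 15

15


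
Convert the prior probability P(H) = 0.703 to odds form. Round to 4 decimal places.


P(not H) = 1 - 0.703 = 0.297
Odds = 0.703 / 0.297 = 2.367

2.367


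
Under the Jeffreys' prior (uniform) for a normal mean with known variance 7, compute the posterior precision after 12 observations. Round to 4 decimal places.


Prior precision = 0 (flat prior).
Post. prec. = 0 + n/var = 12/7 = 1.7143

1.7143


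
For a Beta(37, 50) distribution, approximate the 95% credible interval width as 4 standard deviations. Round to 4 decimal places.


Variance of Beta(a,b) = ab / ((a+b)^2 * (a+b+1))
= 37*50 / ((87)^2 * 88)
= 0.0028
SD = sqrt(0.0028) = 0.0527
Width = 4 * SD = 0.2108

0.2108


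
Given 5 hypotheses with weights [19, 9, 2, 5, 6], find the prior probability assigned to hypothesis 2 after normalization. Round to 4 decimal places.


To normalize, divide each weight by the sum of all weights.
Sum = 41
Prior(H2) = 9/41 = 0.2195

0.2195


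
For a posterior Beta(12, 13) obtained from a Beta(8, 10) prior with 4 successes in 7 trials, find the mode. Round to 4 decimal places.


Mode = (alpha - 1) / (alpha + beta - 2)
= 11 / 23
= 0.4783

0.4783


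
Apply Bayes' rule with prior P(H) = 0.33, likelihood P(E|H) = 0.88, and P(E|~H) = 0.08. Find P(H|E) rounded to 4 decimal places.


Step 1: Compute marginal P(E) = P(E|H)P(H) + P(E|~H)P(~H)
= 0.88*0.33 + 0.08*0.67 = 0.344
Step 2: P(H|E) = P(E|H)P(H)/P(E) = 0.2904/0.344
= 0.8442

0.8442


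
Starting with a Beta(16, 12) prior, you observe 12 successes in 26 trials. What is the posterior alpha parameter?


For a Beta-Binomial conjugate model:
Posterior alpha = prior alpha + number of successes
= 16 + 12 = 28

28


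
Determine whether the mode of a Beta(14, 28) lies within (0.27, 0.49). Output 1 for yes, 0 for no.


First find the mode: (a-1)/(a+b-2) = 0.325
Is 0.325 in (0.27, 0.49)? 1

1


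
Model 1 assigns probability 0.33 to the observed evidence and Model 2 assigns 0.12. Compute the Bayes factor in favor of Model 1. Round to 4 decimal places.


BF = P(data|M1) / P(data|M2)
= 0.33 / 0.12 = 2.75

2.75


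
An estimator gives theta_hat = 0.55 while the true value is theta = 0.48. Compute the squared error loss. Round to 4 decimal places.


The squared error loss is (theta_hat - theta)^2
= (0.55 - 0.48)^2
= (0.07)^2 = 0.0049

0.0049


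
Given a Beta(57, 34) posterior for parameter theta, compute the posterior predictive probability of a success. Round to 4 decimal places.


For a Beta-Bernoulli model, the predictive probability is the mean:
P(success) = 57/(57+34) = 57/91 = 0.6264

0.6264


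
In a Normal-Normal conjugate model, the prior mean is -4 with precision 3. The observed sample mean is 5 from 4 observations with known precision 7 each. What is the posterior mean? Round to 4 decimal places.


Posterior precision = tau0 + n*tau = 3 + 4*7 = 31
Posterior mean = (tau0*mu0 + n*tau*xbar) / posterior_precision
= (3*-4 + 4*7*5) / 31
= 128 / 31 = 4.129

4.129


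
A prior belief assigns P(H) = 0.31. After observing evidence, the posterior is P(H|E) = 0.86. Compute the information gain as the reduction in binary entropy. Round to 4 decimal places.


H(prior) = -0.31*log2(0.31) - 0.69*log2(0.69)
= 0.8932
H(post) = -0.86*log2(0.86) - 0.14*log2(0.14)
= 0.5842
IG = 0.8932 - 0.5842 = 0.3089

0.3089


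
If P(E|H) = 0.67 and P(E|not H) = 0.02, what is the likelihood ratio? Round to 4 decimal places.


Likelihood ratio = P(E|H) / P(E|not H)
= 0.67 / 0.02
= 33.5

33.5


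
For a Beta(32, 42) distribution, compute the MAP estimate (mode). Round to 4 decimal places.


MAP = mode = (a-1)/(a+b-2)
= (32-1)/(32+42-2)
= 31/72 = 0.4306

0.4306


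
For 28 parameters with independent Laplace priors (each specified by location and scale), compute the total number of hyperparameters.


A Laplace prior has 2 hyperparameters per parameter.
Total = 28 * 2 = 56

56


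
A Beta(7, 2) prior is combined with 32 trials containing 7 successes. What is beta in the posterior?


In conjugate updating:
beta_posterior = beta_prior + (n - k)
= 2 + (32 - 7)
= 2 + 25 = 27

27


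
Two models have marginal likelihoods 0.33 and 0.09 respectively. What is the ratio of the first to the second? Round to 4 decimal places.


Evidence ratio = 0.33 / 0.09
= 3.6667

3.6667


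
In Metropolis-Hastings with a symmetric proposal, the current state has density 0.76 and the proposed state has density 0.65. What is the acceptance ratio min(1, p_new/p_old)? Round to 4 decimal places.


Ratio = p_new / p_old = 0.65 / 0.76 = 0.8553
Acceptance = min(1, 0.8553) = 0.8553

0.8553


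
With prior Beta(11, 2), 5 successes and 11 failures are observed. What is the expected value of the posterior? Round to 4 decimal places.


Posterior = Beta(16, 13)
E[theta] = alpha/(alpha+beta)
= 16/29 = 0.5517

0.5517


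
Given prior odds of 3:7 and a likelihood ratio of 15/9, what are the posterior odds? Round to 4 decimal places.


Posterior odds = prior odds * LR
Prior odds = 3/7 = 0.4286
LR = 15/9 = 1.6667
Posterior odds = 0.4286 * 1.6667 = 0.7143

0.7143


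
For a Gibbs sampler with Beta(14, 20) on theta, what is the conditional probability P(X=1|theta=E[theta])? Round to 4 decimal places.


E[theta] = 14/(14+20) = 0.4118
P(X=1|theta) = theta = 0.4118

0.4118


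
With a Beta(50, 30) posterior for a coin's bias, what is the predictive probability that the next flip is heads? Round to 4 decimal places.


The predictive probability equals the posterior mean.
P(next = heads) = alpha / (alpha + beta)
= 50 / 80 = 0.625

0.625


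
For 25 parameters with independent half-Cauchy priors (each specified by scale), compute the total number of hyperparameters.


A half-Cauchy prior has 1 hyperparameter per parameter.
Total = 25 * 1 = 25

25


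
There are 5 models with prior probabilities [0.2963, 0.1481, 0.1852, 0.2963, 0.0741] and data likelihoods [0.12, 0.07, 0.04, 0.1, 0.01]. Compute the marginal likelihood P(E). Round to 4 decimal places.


P(E) = sum over models of P(M_i) * P(E|M_i)
= 0.2963*0.12 + 0.1481*0.07 + 0.1852*0.04 + 0.2963*0.1 + 0.0741*0.01
= 0.0837

0.0837


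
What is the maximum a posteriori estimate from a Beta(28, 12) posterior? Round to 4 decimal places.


The MAP estimate equals the mode of the distribution.
Mode of Beta(a,b) = (a-1)/(a+b-2)
= 27/38
= 0.7105

0.7105


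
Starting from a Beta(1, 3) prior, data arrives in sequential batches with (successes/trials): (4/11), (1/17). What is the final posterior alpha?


In sequential Bayesian updating, we sum all successes.
Total successes = 5
Final alpha = 1 + 5 = 6

6


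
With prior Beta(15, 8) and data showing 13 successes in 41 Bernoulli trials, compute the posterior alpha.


Conjugate update: alpha_posterior = alpha_prior + k
= 15 + 13 = 28

28


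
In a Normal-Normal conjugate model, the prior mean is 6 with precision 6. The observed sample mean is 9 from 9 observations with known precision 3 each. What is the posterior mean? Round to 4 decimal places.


Posterior precision = tau0 + n*tau = 6 + 9*3 = 33
Posterior mean = (tau0*mu0 + n*tau*xbar) / posterior_precision
= (6*6 + 9*3*9) / 33
= 279 / 33 = 8.4545

8.4545


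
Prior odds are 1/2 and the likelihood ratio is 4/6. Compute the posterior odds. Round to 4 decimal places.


Posterior odds = prior odds * likelihood ratio
= (1/2) * (4/6)
= 4 / 12
= 0.3333

0.3333


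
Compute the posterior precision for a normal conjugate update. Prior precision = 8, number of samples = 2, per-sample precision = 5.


tau_post = tau_0 + n * tau
= 8 + 2 * 5 = 18

18


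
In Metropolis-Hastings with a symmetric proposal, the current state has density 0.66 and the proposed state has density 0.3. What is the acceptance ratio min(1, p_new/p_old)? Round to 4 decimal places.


Ratio = p_new / p_old = 0.3 / 0.66 = 0.4545
Acceptance = min(1, 0.4545) = 0.4545

0.4545


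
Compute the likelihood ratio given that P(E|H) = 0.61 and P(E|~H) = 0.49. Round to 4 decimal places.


LR = P(E|H) / P(E|~H)
= 0.61 / 0.49 = 1.2449

1.2449


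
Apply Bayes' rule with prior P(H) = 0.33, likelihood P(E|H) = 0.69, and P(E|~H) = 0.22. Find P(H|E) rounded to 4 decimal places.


Step 1: Compute marginal P(E) = P(E|H)P(H) + P(E|~H)P(~H)
= 0.69*0.33 + 0.22*0.67 = 0.3751
Step 2: P(H|E) = P(E|H)P(H)/P(E) = 0.2277/0.3751
= 0.607

0.607


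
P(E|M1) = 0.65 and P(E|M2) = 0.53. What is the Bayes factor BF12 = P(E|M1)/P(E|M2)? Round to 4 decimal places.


Bayes factor BF12 = P(E|M1) / P(E|M2)
= 0.65 / 0.53
= 1.2264

1.2264


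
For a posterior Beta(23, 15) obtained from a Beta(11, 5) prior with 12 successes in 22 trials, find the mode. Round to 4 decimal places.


Mode = (alpha - 1) / (alpha + beta - 2)
= 22 / 36
= 0.6111

0.6111


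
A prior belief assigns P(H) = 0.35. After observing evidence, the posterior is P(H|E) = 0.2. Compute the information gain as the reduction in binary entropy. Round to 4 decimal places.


H(prior) = -0.35*log2(0.35) - 0.65*log2(0.65)
= 0.9341
H(post) = -0.2*log2(0.2) - 0.8*log2(0.8)
= 0.7219
IG = 0.9341 - 0.7219 = 0.2121

0.2121


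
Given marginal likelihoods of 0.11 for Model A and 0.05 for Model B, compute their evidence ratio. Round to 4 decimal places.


Ratio = ML(A) / ML(B) = 0.11/0.05
= 2.2

2.2


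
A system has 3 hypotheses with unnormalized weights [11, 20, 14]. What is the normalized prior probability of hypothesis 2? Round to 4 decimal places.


The normalized prior is the weight divided by the total.
Total weight = 45
P(H2) = 20 / 45 = 0.4444

0.4444


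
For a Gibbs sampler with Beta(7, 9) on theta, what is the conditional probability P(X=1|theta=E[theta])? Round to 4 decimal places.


E[theta] = 7/(7+9) = 0.4375
P(X=1|theta) = theta = 0.4375

0.4375


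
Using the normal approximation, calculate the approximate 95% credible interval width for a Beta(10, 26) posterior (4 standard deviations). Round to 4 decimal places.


Var(Beta) = 10*26/(36^2 * 37) = 0.0054
SD = 0.0736
Width ~ 4*SD = 0.2945

0.2945


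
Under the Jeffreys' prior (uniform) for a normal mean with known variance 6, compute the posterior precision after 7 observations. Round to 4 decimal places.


Prior precision = 0 (flat prior).
Post. prec. = 0 + n/var = 7/6 = 1.1667

1.1667


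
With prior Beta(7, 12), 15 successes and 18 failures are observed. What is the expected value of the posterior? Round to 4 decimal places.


Posterior = Beta(22, 30)
E[theta] = alpha/(alpha+beta)
= 22/52 = 0.4231

0.4231


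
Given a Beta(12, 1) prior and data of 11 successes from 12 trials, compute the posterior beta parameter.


Number of failures = 12 - 11 = 1
Posterior beta = 1 + 1 = 2

2


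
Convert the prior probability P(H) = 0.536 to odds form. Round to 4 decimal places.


P(not H) = 1 - 0.536 = 0.464
Odds = 0.536 / 0.464 = 1.1552

1.1552


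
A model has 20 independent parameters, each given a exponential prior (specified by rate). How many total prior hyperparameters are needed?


Each exponential prior needs 1 hyperparameter (rate).
Total = 1 * 20 = 20

20


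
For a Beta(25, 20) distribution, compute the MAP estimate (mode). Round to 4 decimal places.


MAP = mode = (a-1)/(a+b-2)
= (25-1)/(25+20-2)
= 24/43 = 0.5581

0.5581


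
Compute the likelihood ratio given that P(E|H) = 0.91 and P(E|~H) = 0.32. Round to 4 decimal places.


LR = P(E|H) / P(E|~H)
= 0.91 / 0.32 = 2.8438

2.8438


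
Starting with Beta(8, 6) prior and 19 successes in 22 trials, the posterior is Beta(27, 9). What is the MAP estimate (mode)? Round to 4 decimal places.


The mode of Beta(a, b) when a > 1 and b > 1 is (a-1)/(a+b-2)
= (27 - 1) / (27 + 9 - 2)
= 26 / 34
= 0.7647

0.7647


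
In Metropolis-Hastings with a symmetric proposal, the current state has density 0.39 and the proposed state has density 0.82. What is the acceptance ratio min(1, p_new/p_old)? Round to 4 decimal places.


Ratio = p_new / p_old = 0.82 / 0.39 = 2.1026
Acceptance = min(1, 2.1026) = 1.0

1.0


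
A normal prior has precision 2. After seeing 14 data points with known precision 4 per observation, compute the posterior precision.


In the conjugate normal model, precisions add:
tau_posterior = tau_prior + n * tau_data
= 2 + 14*4 = 58

58


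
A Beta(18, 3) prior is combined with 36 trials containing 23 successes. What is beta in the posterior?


In conjugate updating:
beta_posterior = beta_prior + (n - k)
= 3 + (36 - 23)
= 3 + 13 = 16

16


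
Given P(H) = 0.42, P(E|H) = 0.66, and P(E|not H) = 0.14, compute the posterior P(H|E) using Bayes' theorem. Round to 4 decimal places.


By Bayes' theorem: P(H|E) = P(E|H)*P(H) / P(E)
P(E) = P(E|H)*P(H) + P(E|not H)*P(not H)
P(E) = 0.66*0.42 + 0.14*0.58 = 0.3584
P(H|E) = 0.66*0.42 / 0.3584 = 0.7734

0.7734


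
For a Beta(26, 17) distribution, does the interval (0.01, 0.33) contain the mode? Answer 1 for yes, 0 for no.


Mode of Beta(a,b) = (a-1)/(a+b-2)
= (26-1)/(26+17-2) = 0.6098
Check: 0.01 <= 0.6098 <= 0.33?
Result: 0

0


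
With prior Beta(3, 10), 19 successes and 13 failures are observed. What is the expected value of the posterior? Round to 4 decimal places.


Posterior = Beta(22, 23)
E[theta] = alpha/(alpha+beta)
= 22/45 = 0.4889

0.4889


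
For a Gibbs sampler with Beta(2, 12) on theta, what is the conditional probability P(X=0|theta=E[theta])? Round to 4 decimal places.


E[theta] = 2/(2+12) = 0.1429
P(X=0|theta) = 1 - theta = 0.8571

0.8571


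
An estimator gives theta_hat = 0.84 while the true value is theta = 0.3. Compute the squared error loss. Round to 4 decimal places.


The squared error loss is (theta_hat - theta)^2
= (0.84 - 0.3)^2
= (0.54)^2 = 0.2916

0.2916


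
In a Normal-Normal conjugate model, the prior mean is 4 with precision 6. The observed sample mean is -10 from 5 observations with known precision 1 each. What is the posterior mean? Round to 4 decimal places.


Posterior precision = tau0 + n*tau = 6 + 5*1 = 11
Posterior mean = (tau0*mu0 + n*tau*xbar) / posterior_precision
= (6*4 + 5*1*-10) / 11
= -26 / 11 = -2.3636

-2.3636


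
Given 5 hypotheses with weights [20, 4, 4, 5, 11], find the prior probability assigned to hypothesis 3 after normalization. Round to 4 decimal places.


To normalize, divide each weight by the sum of all weights.
Sum = 44
Prior(H3) = 4/44 = 0.0909

0.0909


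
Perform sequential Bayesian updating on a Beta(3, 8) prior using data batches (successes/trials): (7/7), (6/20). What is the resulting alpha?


Accumulate successes: 13
Posterior alpha = prior alpha + sum of successes
= 3 + 13 = 16

16


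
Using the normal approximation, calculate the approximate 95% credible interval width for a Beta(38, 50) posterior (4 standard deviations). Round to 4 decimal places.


Var(Beta) = 38*50/(88^2 * 89) = 0.0028
SD = 0.0525
Width ~ 4*SD = 0.21

0.21


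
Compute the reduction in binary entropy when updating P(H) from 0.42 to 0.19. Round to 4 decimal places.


H_before = -p*log2(p) - (1-p)*log2(1-p) for p=0.42: 0.9815
H_after for p=0.19: 0.7015
Reduction = 0.9815 - 0.7015 = 0.28

0.28


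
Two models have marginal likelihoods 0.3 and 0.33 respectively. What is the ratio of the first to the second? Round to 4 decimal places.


Evidence ratio = 0.3 / 0.33
= 0.9091

0.9091


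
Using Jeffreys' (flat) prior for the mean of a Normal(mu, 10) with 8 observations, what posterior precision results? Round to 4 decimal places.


Flat prior means prior precision is 0.
Posterior precision = n / sigma^2 = 8/10 = 0.8

0.8


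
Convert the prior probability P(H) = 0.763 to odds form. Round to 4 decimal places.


P(not H) = 1 - 0.763 = 0.237
Odds = 0.763 / 0.237 = 3.2194

3.2194


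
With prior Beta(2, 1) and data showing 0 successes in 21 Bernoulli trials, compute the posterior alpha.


Conjugate update: alpha_posterior = alpha_prior + k
= 2 + 0 = 2

2


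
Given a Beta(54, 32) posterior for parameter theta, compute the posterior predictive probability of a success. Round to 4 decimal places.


For a Beta-Bernoulli model, the predictive probability is the mean:
P(success) = 54/(54+32) = 54/86 = 0.6279

0.6279


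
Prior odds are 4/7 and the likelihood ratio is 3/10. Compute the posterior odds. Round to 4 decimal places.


Posterior odds = prior odds * likelihood ratio
= (4/7) * (3/10)
= 12 / 70
= 0.1714

0.1714


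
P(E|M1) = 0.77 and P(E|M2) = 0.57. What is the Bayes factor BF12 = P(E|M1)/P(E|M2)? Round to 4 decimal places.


Bayes factor BF12 = P(E|M1) / P(E|M2)
= 0.77 / 0.57
= 1.3509

1.3509


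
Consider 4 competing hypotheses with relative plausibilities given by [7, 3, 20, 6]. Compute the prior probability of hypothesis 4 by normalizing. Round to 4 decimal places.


Sum of weights = 7 + 3 + 20 + 6 = 36
Normalized prior for H4 = 6 / 36
= 0.1667

0.1667


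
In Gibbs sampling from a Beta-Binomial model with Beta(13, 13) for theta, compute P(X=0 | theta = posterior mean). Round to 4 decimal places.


Posterior mean = alpha/(alpha+beta) = 13/26 = 0.5
P(X=0|theta=mean) = 1 - theta = 0.5

0.5


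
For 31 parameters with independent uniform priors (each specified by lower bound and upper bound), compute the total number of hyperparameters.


A uniform prior has 2 hyperparameters per parameter.
Total = 31 * 2 = 62

62


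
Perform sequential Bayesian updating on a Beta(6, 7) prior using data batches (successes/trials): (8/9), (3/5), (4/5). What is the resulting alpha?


Accumulate successes: 15
Posterior alpha = prior alpha + sum of successes
= 6 + 15 = 21

21


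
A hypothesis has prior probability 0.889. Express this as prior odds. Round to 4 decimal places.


Odds = P(H) / P(not H) = 0.889 / 0.111
= 8.009

8.009


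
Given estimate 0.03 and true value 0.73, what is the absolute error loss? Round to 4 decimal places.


Absolute error = |estimate - true|
= |-0.7| = 0.7

0.7


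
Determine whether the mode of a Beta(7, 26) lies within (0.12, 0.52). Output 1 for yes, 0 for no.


First find the mode: (a-1)/(a+b-2) = 0.1935
Is 0.1935 in (0.12, 0.52)? 1

1


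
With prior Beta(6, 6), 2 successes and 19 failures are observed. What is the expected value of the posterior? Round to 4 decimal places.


Posterior = Beta(8, 25)
E[theta] = alpha/(alpha+beta)
= 8/33 = 0.2424

0.2424


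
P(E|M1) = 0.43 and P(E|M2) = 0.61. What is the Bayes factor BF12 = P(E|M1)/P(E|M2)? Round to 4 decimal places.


Bayes factor BF12 = P(E|M1) / P(E|M2)
= 0.43 / 0.61
= 0.7049

0.7049


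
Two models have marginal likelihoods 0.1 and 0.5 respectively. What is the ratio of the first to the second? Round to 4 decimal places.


Evidence ratio = 0.1 / 0.5
= 0.2

0.2


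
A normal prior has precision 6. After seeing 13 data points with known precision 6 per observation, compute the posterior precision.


In the conjugate normal model, precisions add:
tau_posterior = tau_prior + n * tau_data
= 6 + 13*6 = 84

84


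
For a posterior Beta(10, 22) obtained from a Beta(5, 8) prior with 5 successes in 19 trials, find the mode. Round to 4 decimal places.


Mode = (alpha - 1) / (alpha + beta - 2)
= 9 / 30
= 0.3

0.3


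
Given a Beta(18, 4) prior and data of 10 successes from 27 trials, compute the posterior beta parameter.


Number of failures = 27 - 10 = 17
Posterior beta = 4 + 17 = 21

21


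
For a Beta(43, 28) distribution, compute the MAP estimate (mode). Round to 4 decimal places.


MAP = mode = (a-1)/(a+b-2)
= (43-1)/(43+28-2)
= 42/69 = 0.6087

0.6087


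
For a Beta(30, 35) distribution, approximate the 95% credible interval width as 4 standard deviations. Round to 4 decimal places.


Variance of Beta(a,b) = ab / ((a+b)^2 * (a+b+1))
= 30*35 / ((65)^2 * 66)
= 0.0038
SD = sqrt(0.0038) = 0.0614
Width = 4 * SD = 0.2455

0.2455


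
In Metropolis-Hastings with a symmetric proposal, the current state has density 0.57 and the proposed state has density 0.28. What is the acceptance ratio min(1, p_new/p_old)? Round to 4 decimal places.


Ratio = p_new / p_old = 0.28 / 0.57 = 0.4912
Acceptance = min(1, 0.4912) = 0.4912

0.4912


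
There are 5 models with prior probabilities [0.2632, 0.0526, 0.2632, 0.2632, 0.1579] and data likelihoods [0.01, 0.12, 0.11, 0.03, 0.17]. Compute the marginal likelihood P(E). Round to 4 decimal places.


P(E) = sum over models of P(M_i) * P(E|M_i)
= 0.2632*0.01 + 0.0526*0.12 + 0.2632*0.11 + 0.2632*0.03 + 0.1579*0.17
= 0.0726

0.0726


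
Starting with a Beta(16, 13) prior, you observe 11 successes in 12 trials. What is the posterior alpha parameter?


For a Beta-Binomial conjugate model:
Posterior alpha = prior alpha + number of successes
= 16 + 11 = 27

27


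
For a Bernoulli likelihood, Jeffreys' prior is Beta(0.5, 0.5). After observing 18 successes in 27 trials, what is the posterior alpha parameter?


Jeffreys' prior for Bernoulli is Beta(0.5, 0.5).
Posterior is Beta(0.5 + k, 0.5 + n - k).
Posterior alpha = 0.5 + k = 0.5 + 18 = 18.5

18.5


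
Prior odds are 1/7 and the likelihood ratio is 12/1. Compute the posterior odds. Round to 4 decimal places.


Posterior odds = prior odds * likelihood ratio
= (1/7) * (12/1)
= 12 / 7
= 1.7143

1.7143


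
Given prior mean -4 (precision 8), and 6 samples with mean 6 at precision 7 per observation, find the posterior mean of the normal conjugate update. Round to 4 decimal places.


The posterior mean is a precision-weighted average of prior and data.
Post. prec. = 8 + 42 = 50
Post. mean = (-32 + 252)/50 = 220/50 = 4.4

4.4


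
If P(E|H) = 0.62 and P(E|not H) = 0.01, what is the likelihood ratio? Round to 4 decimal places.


Likelihood ratio = P(E|H) / P(E|not H)
= 0.62 / 0.01
= 62.0

62.0


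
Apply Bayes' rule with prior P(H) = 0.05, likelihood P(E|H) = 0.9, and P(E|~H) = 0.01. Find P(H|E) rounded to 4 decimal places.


Step 1: Compute marginal P(E) = P(E|H)P(H) + P(E|~H)P(~H)
= 0.9*0.05 + 0.01*0.95 = 0.0545
Step 2: P(H|E) = P(E|H)P(H)/P(E) = 0.045/0.0545
= 0.8257

0.8257


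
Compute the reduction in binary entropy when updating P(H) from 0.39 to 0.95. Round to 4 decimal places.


H_before = -p*log2(p) - (1-p)*log2(1-p) for p=0.39: 0.9648
H_after for p=0.95: 0.2864
Reduction = 0.9648 - 0.2864 = 0.6784

0.6784


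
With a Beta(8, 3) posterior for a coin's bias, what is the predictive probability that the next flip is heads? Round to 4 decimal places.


The predictive probability equals the posterior mean.
P(next = heads) = alpha / (alpha + beta)
= 8 / 11 = 0.7273

0.7273


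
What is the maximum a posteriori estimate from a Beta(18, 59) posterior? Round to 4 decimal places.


The MAP estimate equals the mode of the distribution.
Mode of Beta(a,b) = (a-1)/(a+b-2)
= 17/75
= 0.2267

0.2267


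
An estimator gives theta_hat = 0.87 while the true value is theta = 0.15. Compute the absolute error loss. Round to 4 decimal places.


The absolute error loss is |theta_hat - theta|
= |0.87 - 0.15|
= 0.72

0.72


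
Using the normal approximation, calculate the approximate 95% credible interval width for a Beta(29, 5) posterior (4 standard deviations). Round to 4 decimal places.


Var(Beta) = 29*5/(34^2 * 35) = 0.0036
SD = 0.0599
Width ~ 4*SD = 0.2395

0.2395


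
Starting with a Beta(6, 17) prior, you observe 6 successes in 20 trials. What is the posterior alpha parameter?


For a Beta-Binomial conjugate model:
Posterior alpha = prior alpha + number of successes
= 6 + 6 = 12

12


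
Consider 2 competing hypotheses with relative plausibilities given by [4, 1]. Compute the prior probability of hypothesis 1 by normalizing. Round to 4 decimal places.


Sum of weights = 4 + 1 = 5
Normalized prior for H1 = 4 / 5
= 0.8

0.8


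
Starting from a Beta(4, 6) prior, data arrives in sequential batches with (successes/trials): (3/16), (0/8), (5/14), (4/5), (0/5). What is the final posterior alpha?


In sequential Bayesian updating, we sum all successes.
Total successes = 12
Final alpha = 4 + 12 = 16

16


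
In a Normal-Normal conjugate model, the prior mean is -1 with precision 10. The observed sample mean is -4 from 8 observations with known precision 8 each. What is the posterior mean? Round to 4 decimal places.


Posterior precision = tau0 + n*tau = 10 + 8*8 = 74
Posterior mean = (tau0*mu0 + n*tau*xbar) / posterior_precision
= (10*-1 + 8*8*-4) / 74
= -266 / 74 = -3.5946

-3.5946


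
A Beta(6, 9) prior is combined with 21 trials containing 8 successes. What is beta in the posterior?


In conjugate updating:
beta_posterior = beta_prior + (n - k)
= 9 + (21 - 8)
= 9 + 13 = 22

22


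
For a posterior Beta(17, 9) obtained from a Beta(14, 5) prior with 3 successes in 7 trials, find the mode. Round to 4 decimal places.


Mode = (alpha - 1) / (alpha + beta - 2)
= 16 / 24
= 0.6667

0.6667


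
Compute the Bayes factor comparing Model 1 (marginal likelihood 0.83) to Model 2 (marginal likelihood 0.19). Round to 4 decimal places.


BF12 = marginal likelihood of M1 / marginal likelihood of M2
= 0.83/0.19
= 4.3684

4.3684


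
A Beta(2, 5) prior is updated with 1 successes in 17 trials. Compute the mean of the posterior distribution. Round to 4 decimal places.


After update: Beta(3, 21)
Mean = 3 / (3 + 21) = 3 / 24
= 0.125

0.125


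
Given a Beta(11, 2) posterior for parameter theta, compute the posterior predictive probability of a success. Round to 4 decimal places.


For a Beta-Bernoulli model, the predictive probability is the mean:
P(success) = 11/(11+2) = 11/13 = 0.8462

0.8462


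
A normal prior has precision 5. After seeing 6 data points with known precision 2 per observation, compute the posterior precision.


In the conjugate normal model, precisions add:
tau_posterior = tau_prior + n * tau_data
= 5 + 6*2 = 17

17


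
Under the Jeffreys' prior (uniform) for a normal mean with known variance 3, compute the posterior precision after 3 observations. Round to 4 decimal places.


Prior precision = 0 (flat prior).
Post. prec. = 0 + n/var = 3/3 = 1.0

1.0


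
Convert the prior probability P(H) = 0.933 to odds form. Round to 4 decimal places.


P(not H) = 1 - 0.933 = 0.067
Odds = 0.933 / 0.067 = 13.9254

13.9254


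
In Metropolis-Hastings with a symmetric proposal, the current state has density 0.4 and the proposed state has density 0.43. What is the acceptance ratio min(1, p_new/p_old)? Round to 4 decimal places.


Ratio = p_new / p_old = 0.43 / 0.4 = 1.075
Acceptance = min(1, 1.075) = 1.0

1.0


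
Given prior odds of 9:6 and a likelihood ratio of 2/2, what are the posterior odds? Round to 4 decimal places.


Posterior odds = prior odds * LR
Prior odds = 9/6 = 1.5
LR = 2/2 = 1.0
Posterior odds = 1.5 * 1.0 = 1.5

1.5


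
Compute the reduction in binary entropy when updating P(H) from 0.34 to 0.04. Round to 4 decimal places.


H_before = -p*log2(p) - (1-p)*log2(1-p) for p=0.34: 0.9248
H_after for p=0.04: 0.2423
Reduction = 0.9248 - 0.2423 = 0.6825

0.6825


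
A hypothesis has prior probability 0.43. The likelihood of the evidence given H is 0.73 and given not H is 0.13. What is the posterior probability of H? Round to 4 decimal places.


Using Bayes' theorem:
P(E) = 0.43 * 0.73 + 0.57 * 0.13
P(E) = 0.388
P(H|E) = (0.43 * 0.73) / 0.388 = 0.809

0.809


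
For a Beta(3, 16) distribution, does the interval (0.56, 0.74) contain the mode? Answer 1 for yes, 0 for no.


Mode of Beta(a,b) = (a-1)/(a+b-2)
= (3-1)/(3+16-2) = 0.1176
Check: 0.56 <= 0.1176 <= 0.74?
Result: 0

0


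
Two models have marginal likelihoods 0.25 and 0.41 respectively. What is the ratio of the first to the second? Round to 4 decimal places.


Evidence ratio = 0.25 / 0.41
= 0.6098

0.6098


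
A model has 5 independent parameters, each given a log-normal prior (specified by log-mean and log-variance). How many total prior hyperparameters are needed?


Each log-normal prior needs 2 hyperparameters (log-mean and log-variance).
Total = 2 * 5 = 10

10


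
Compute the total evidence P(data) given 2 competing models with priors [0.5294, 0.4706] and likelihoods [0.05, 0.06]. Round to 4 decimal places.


Marginal likelihood = sum P(model_i) * P(data|model_i)
Model 1: 0.5294 * 0.05 = 0.0265
Model 2: 0.4706 * 0.06 = 0.0282
Total = 0.0547

0.0547


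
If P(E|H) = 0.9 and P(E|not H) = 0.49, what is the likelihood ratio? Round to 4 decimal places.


Likelihood ratio = P(E|H) / P(E|not H)
= 0.9 / 0.49
= 1.8367

1.8367


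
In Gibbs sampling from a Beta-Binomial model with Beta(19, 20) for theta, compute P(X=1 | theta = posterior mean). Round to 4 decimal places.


Posterior mean = alpha/(alpha+beta) = 19/39 = 0.4872
P(X=1|theta=mean) = theta = 0.4872

0.4872


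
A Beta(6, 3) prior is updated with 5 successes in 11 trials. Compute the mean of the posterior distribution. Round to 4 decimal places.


After update: Beta(11, 9)
Mean = 11 / (11 + 9) = 11 / 20
= 0.55

0.55


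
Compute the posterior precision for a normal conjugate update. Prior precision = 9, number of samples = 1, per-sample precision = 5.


tau_post = tau_0 + n * tau
= 9 + 1 * 5 = 14

14


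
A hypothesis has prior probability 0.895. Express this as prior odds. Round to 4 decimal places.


Odds = P(H) / P(not H) = 0.895 / 0.105
= 8.5238

8.5238


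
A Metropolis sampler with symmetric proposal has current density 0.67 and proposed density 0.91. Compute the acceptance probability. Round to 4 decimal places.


For symmetric proposals, acceptance = min(1, pi(x*)/pi(x))
= min(1, 0.91/0.67)
= min(1, 1.3582) = 1.0

1.0


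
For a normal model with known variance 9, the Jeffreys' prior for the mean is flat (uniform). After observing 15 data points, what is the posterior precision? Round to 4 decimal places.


Jeffreys' prior for normal mean (known variance) is flat.
Prior precision = 0.
Posterior precision = prior_prec + n/sigma^2 = 0 + 15/9
= 1.6667

1.6667
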